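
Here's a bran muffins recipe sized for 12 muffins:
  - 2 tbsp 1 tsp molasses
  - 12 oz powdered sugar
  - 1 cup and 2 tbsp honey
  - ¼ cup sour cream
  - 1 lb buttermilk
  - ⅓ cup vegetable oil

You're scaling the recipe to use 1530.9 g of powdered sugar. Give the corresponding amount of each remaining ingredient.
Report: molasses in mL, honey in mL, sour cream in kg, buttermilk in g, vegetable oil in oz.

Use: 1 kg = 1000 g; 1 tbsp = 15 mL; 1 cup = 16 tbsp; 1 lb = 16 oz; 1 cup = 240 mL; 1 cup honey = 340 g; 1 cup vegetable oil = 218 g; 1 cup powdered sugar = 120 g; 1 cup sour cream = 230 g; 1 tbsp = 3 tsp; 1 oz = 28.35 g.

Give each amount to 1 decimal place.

molasses: 157.5 mL; honey: 1215.0 mL; sour cream: 0.3 kg; buttermilk: 2041.2 g; vegetable oil: 11.5 oz

The original recipe has 340.2 g of powdered sugar, so the scaling factor is 1530.9 ÷ 340.2 = 9/2 = 4.5.
molasses: (2 tbsp + 1 tsp = 7/3 tbsp) × 9/2 × 15 mL/tbsp = 157.5 mL
honey: (1 cup + 2 tbsp = 1.125 cup) × 9/2 × 240 mL/cup = 1215.0 mL
sour cream: 0.25 cup × 9/2 × 230 g/cup ÷ 1000 g/kg ≈ 0.3 kg
buttermilk: 1 lb × 9/2 × 16 oz/lb × 28.35 g/oz = 2041.2 g
vegetable oil: 1/3 cup × 9/2 × 218 g/cup ÷ 28.35 g/oz ≈ 11.5 oz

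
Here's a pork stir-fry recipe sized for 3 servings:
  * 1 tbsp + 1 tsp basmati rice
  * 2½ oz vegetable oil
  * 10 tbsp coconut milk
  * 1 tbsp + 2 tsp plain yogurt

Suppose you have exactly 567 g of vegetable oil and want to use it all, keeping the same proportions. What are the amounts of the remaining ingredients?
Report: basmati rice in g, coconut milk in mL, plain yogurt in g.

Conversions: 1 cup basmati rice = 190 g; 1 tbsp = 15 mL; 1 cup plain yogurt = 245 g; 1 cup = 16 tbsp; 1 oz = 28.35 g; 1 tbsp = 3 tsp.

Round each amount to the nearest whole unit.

basmati rice: 127 g; coconut milk: 1200 mL; plain yogurt: 204 g

The original recipe has 70.875 g of vegetable oil, so the scaling factor is 567 ÷ 70.875 = 8.
basmati rice: (1 tbsp + 1 tsp = 4/3 tbsp) × 8 ÷ 16 tbsp/cup × 190 g/cup ≈ 127 g
coconut milk: 10 tbsp × 8 × 15 mL/tbsp = 1200 mL
plain yogurt: (1 tbsp + 2 tsp = 5/3 tbsp) × 8 ÷ 16 tbsp/cup × 245 g/cup ≈ 204 g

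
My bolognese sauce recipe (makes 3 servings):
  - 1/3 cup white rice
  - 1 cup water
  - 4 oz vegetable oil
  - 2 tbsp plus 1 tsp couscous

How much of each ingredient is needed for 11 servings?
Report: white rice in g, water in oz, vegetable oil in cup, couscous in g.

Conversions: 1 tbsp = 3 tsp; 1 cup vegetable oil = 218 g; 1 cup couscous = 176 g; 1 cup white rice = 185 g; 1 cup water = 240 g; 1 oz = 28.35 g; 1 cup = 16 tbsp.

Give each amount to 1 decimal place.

Scaling factor: 11/3.
white rice: 1/3 cup × 11/3 × 185 g/cup ≈ 226.1 g
water: 1 cup × 11/3 × 240 g/cup ÷ 28.35 g/oz ≈ 31.0 oz
vegetable oil: 4 oz × 11/3 × 28.35 g/oz ÷ 218 g/cup ≈ 1.9 cup
couscous: (2 tbsp + 1 tsp = 7/3 tbsp) × 11/3 ÷ 16 tbsp/cup × 176 g/cup ≈ 94.1 g

white rice: 226.1 g; water: 31.0 oz; vegetable oil: 1.9 cup; couscous: 94.1 g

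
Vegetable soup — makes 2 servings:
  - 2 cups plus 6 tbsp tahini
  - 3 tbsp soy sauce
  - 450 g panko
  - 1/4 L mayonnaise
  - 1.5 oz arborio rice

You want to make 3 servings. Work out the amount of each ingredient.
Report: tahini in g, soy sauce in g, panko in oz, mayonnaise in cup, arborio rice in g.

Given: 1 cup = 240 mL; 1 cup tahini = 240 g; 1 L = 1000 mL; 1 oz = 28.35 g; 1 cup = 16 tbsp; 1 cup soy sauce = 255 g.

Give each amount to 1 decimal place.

Scaling factor: 3/2 = 1.5.
tahini: (2 cup + 6 tbsp = 2.375 cup) × 3/2 × 240 g/cup = 855.0 g
soy sauce: 3 tbsp × 3/2 ÷ 16 tbsp/cup × 255 g/cup ≈ 71.7 g
panko: 450 g × 3/2 ÷ 28.35 g/oz ≈ 23.8 oz
mayonnaise: 0.25 L × 3/2 × 1000 mL/L ÷ 240 mL/cup ≈ 1.6 cup
arborio rice: 1.5 oz × 3/2 × 28.35 g/oz ≈ 63.8 g

tahini: 855.0 g; soy sauce: 71.7 g; panko: 23.8 oz; mayonnaise: 1.6 cup; arborio rice: 63.8 g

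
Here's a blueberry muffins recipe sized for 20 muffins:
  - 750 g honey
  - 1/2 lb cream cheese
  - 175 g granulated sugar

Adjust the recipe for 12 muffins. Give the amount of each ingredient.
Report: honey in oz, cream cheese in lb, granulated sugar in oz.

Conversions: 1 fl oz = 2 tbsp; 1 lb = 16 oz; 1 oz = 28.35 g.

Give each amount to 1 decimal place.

honey: 15.9 oz; cream cheese: 0.3 lb; granulated sugar: 3.7 oz

Scaling factor: 12/20 = 3/5 = 0.6.
honey: 750 g × 3/5 ÷ 28.35 g/oz ≈ 15.9 oz
cream cheese: 0.5 lb × 3/5 = 0.3 lb
granulated sugar: 175 g × 3/5 ÷ 28.35 g/oz ≈ 3.7 oz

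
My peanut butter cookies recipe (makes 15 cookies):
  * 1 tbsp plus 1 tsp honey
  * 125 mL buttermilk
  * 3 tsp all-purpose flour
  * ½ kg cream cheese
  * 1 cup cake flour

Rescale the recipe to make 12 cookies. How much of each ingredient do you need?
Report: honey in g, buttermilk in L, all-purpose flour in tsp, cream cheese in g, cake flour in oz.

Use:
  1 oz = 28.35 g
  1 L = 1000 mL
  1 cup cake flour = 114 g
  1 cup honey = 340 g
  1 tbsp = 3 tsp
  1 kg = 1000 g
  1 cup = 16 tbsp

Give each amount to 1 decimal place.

Scaling factor: 12/15 = 4/5 = 0.8.
honey: (1 tbsp + 1 tsp = 4/3 tbsp) × 4/5 ÷ 16 tbsp/cup × 340 g/cup ≈ 22.7 g
buttermilk: 125 mL × 4/5 ÷ 1000 mL/L = 0.1 L
all-purpose flour: 3 tsp × 4/5 = 2.4 tsp
cream cheese: 0.5 kg × 4/5 × 1000 g/kg = 400.0 g
cake flour: 1 cup × 4/5 × 114 g/cup ÷ 28.35 g/oz ≈ 3.2 oz

honey: 22.7 g; buttermilk: 0.1 L; all-purpose flour: 2.4 tsp; cream cheese: 400.0 g; cake flour: 3.2 oz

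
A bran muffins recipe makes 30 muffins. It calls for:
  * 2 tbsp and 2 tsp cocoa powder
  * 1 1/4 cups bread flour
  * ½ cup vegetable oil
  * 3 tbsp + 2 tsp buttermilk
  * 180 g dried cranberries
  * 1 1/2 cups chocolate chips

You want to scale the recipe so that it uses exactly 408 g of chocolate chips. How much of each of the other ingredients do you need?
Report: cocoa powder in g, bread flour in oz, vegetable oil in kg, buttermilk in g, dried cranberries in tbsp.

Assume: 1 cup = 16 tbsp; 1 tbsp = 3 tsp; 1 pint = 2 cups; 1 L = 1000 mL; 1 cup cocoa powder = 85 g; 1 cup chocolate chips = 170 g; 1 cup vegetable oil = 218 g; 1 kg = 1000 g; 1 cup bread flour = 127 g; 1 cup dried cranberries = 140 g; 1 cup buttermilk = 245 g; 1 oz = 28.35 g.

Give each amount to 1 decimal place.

cocoa powder: 22.7 g; bread flour: 9.0 oz; vegetable oil: 0.2 kg; buttermilk: 89.8 g; dried cranberries: 32.9 tbsp

The original recipe has 255 g of chocolate chips, so the scaling factor is 408 ÷ 255 = 8/5 = 1.6.
cocoa powder: (2 tbsp + 2 tsp = 8/3 tbsp) × 8/5 ÷ 16 tbsp/cup × 85 g/cup ≈ 22.7 g
bread flour: 1.25 cup × 8/5 × 127 g/cup ÷ 28.35 g/oz ≈ 9.0 oz
vegetable oil: 0.5 cup × 8/5 × 218 g/cup ÷ 1000 g/kg ≈ 0.2 kg
buttermilk: (3 tbsp + 2 tsp = 11/3 tbsp) × 8/5 ÷ 16 tbsp/cup × 245 g/cup ≈ 89.8 g
dried cranberries: 180 g × 8/5 ÷ 140 g/cup × 16 tbsp/cup ≈ 32.9 tbsp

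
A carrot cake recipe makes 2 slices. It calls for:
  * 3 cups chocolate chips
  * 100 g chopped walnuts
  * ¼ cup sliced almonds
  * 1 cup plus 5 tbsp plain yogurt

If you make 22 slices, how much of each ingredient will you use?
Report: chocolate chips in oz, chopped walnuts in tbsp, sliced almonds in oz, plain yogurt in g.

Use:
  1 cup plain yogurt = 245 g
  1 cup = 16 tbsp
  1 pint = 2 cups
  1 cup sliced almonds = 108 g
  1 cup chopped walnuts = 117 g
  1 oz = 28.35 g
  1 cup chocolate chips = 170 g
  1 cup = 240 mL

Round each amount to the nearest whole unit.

Scaling factor: 22/2 = 11.
chocolate chips: 3 cup × 11 × 170 g/cup ÷ 28.35 g/oz ≈ 198 oz
chopped walnuts: 100 g × 11 ÷ 117 g/cup × 16 tbsp/cup ≈ 150 tbsp
sliced almonds: 0.25 cup × 11 × 108 g/cup ÷ 28.35 g/oz ≈ 10 oz
plain yogurt: (1 cup + 5 tbsp = 1.3125 cup) × 11 × 245 g/cup ≈ 3537 g

chocolate chips: 198 oz; chopped walnuts: 150 tbsp; sliced almonds: 10 oz; plain yogurt: 3537 g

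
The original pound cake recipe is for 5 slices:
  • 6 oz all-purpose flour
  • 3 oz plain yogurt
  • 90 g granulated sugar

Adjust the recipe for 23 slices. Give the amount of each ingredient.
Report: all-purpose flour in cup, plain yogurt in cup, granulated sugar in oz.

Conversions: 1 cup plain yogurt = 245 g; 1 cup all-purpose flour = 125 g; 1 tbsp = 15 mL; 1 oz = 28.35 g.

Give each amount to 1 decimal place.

Scaling factor: 23/5 = 4.6.
all-purpose flour: 6 oz × 23/5 × 28.35 g/oz ÷ 125 g/cup ≈ 6.3 cup
plain yogurt: 3 oz × 23/5 × 28.35 g/oz ÷ 245 g/cup ≈ 1.6 cup
granulated sugar: 90 g × 23/5 ÷ 28.35 g/oz ≈ 14.6 oz

all-purpose flour: 6.3 cup; plain yogurt: 1.6 cup; granulated sugar: 14.6 oz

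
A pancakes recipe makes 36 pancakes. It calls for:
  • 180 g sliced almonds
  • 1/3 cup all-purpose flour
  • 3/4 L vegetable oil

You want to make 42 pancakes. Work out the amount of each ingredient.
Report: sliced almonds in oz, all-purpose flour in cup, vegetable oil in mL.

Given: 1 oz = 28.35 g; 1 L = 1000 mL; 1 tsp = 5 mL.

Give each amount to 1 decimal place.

Scaling factor: 42/36 = 7/6.
sliced almonds: 180 g × 7/6 ÷ 28.35 g/oz ≈ 7.4 oz
all-purpose flour: 1/3 cup × 7/6 ≈ 0.4 cup
vegetable oil: 0.75 L × 7/6 × 1000 mL/L = 875.0 mL

sliced almonds: 7.4 oz; all-purpose flour: 0.4 cup; vegetable oil: 875.0 mL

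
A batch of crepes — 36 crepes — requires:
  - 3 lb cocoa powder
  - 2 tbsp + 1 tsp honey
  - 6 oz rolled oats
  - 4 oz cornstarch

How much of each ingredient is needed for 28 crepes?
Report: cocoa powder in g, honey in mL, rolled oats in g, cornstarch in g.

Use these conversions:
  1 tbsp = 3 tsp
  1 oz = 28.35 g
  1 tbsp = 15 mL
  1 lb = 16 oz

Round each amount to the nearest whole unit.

Scaling factor: 28/36 = 7/9.
cocoa powder: 3 lb × 7/9 × 16 oz/lb × 28.35 g/oz ≈ 1058 g
honey: (2 tbsp + 1 tsp = 7/3 tbsp) × 7/9 × 15 mL/tbsp ≈ 27 mL
rolled oats: 6 oz × 7/9 × 28.35 g/oz ≈ 132 g
cornstarch: 4 oz × 7/9 × 28.35 g/oz ≈ 88 g

cocoa powder: 1058 g; honey: 27 mL; rolled oats: 132 g; cornstarch: 88 g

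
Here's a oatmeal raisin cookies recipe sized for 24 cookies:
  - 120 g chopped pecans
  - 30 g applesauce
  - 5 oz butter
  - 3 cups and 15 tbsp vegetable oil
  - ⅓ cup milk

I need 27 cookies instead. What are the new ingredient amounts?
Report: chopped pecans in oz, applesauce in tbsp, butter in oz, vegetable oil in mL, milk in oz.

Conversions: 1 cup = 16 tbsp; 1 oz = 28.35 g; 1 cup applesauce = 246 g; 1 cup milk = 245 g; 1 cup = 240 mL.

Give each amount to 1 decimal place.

chopped pecans: 4.8 oz; applesauce: 2.2 tbsp; butter: 5.6 oz; vegetable oil: 1063.1 mL; milk: 3.2 oz

Scaling factor: 27/24 = 9/8 = 1.125.
chopped pecans: 120 g × 9/8 ÷ 28.35 g/oz ≈ 4.8 oz
applesauce: 30 g × 9/8 ÷ 246 g/cup × 16 tbsp/cup ≈ 2.2 tbsp
butter: 5 oz × 9/8 ≈ 5.6 oz
vegetable oil: (3 cup + 15 tbsp = 3.9375 cup) × 9/8 × 240 mL/cup ≈ 1063.1 mL
milk: 1/3 cup × 9/8 × 245 g/cup ÷ 28.35 g/oz ≈ 3.2 oz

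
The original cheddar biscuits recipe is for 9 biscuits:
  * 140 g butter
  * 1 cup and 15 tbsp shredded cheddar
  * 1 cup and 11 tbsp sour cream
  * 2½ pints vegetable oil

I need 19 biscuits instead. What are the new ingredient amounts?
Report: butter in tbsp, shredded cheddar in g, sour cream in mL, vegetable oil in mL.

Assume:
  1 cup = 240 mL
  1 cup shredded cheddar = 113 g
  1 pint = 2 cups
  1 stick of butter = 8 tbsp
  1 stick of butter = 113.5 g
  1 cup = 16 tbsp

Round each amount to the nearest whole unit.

Scaling factor: 19/9.
butter: 140 g × 19/9 ÷ 113.5 g/stick × 8 tbsp/stick ≈ 21 tbsp
shredded cheddar: (1 cup + 15 tbsp = 1.9375 cup) × 19/9 × 113 g/cup ≈ 462 g
sour cream: (1 cup + 11 tbsp = 1.6875 cup) × 19/9 × 240 mL/cup = 855 mL
vegetable oil: 2.5 pint × 19/9 × 2 cup/pint × 240 mL/cup ≈ 2533 mL

butter: 21 tbsp; shredded cheddar: 462 g; sour cream: 855 mL; vegetable oil: 2533 mL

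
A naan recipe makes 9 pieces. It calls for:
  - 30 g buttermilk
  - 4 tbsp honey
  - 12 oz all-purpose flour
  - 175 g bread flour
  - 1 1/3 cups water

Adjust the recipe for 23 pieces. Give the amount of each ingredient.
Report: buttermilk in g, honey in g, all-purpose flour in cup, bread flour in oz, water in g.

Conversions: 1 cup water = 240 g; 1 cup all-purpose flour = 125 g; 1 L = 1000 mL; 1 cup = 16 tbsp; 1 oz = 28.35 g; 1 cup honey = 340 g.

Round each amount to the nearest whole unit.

Scaling factor: 23/9.
buttermilk: 30 g × 23/9 ≈ 77 g
honey: 4 tbsp × 23/9 ÷ 16 tbsp/cup × 340 g/cup ≈ 217 g
all-purpose flour: 12 oz × 23/9 × 28.35 g/oz ÷ 125 g/cup ≈ 7 cup
bread flour: 175 g × 23/9 ÷ 28.35 g/oz ≈ 16 oz
water: 4/3 cup × 23/9 × 240 g/cup ≈ 818 g

buttermilk: 77 g; honey: 217 g; all-purpose flour: 7 cup; bread flour: 16 oz; water: 818 g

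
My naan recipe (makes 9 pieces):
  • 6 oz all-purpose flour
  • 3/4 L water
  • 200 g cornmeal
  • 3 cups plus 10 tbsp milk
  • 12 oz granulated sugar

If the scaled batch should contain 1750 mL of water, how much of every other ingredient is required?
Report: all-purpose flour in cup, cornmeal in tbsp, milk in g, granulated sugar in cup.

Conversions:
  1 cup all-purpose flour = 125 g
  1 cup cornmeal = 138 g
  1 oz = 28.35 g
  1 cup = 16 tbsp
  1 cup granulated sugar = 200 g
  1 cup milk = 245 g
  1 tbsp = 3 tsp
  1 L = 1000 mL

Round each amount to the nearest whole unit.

all-purpose flour: 3 cup; cornmeal: 54 tbsp; milk: 2072 g; granulated sugar: 4 cup

The original recipe has 750 mL of water, so the scaling factor is 1750 ÷ 750 = 7/3.
all-purpose flour: 6 oz × 7/3 × 28.35 g/oz ÷ 125 g/cup ≈ 3 cup
cornmeal: 200 g × 7/3 ÷ 138 g/cup × 16 tbsp/cup ≈ 54 tbsp
milk: (3 cup + 10 tbsp = 3.625 cup) × 7/3 × 245 g/cup ≈ 2072 g
granulated sugar: 12 oz × 7/3 × 28.35 g/oz ÷ 200 g/cup ≈ 4 cup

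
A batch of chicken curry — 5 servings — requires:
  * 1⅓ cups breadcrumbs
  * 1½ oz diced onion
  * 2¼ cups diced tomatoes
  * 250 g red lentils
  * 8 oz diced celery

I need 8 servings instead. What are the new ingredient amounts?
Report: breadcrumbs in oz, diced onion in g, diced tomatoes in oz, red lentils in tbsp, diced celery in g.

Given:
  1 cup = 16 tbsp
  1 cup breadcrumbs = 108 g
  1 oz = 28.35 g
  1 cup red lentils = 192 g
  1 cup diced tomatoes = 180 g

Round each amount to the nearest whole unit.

Scaling factor: 8/5 = 1.6.
breadcrumbs: 4/3 cup × 8/5 × 108 g/cup ÷ 28.35 g/oz ≈ 8 oz
diced onion: 1.5 oz × 8/5 × 28.35 g/oz ≈ 68 g
diced tomatoes: 2.25 cup × 8/5 × 180 g/cup ÷ 28.35 g/oz ≈ 23 oz
red lentils: 250 g × 8/5 ÷ 192 g/cup × 16 tbsp/cup ≈ 33 tbsp
diced celery: 8 oz × 8/5 × 28.35 g/oz ≈ 363 g

breadcrumbs: 8 oz; diced onion: 68 g; diced tomatoes: 23 oz; red lentils: 33 tbsp; diced celery: 363 g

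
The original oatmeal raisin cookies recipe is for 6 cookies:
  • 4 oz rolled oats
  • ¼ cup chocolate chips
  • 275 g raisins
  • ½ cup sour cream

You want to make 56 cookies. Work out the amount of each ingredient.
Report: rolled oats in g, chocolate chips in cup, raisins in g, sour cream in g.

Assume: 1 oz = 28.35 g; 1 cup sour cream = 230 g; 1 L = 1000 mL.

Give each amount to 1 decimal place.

Scaling factor: 56/6 = 28/3.
rolled oats: 4 oz × 28/3 × 28.35 g/oz = 1058.4 g
chocolate chips: 0.25 cup × 28/3 ≈ 2.3 cup
raisins: 275 g × 28/3 ≈ 2566.7 g
sour cream: 0.5 cup × 28/3 × 230 g/cup ≈ 1073.3 g

rolled oats: 1058.4 g; chocolate chips: 2.3 cup; raisins: 2566.7 g; sour cream: 1073.3 g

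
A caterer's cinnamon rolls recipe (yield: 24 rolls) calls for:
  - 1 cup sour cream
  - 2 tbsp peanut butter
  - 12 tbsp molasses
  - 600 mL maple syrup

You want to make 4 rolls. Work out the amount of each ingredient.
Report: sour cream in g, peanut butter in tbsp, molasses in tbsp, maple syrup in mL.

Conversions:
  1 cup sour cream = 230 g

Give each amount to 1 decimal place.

sour cream: 38.3 g; peanut butter: 0.3 tbsp; molasses: 2.0 tbsp; maple syrup: 100.0 mL

Scaling factor: 4/24 = 1/6.
sour cream: 1 cup × 1/6 × 230 g/cup ≈ 38.3 g
peanut butter: 2 tbsp × 1/6 ≈ 0.3 tbsp
molasses: 12 tbsp × 1/6 = 2.0 tbsp
maple syrup: 600 mL × 1/6 = 100.0 mL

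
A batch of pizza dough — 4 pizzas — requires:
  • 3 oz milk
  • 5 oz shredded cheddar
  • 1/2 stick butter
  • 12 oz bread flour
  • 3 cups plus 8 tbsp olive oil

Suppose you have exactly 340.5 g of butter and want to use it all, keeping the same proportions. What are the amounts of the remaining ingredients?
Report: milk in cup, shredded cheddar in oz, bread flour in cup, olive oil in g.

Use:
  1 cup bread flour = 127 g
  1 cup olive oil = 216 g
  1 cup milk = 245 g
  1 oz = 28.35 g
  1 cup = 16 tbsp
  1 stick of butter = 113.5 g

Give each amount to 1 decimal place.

The original recipe has 56.75 g of butter, so the scaling factor is 340.5 ÷ 56.75 = 6.
milk: 3 oz × 6 × 28.35 g/oz ÷ 245 g/cup ≈ 2.1 cup
shredded cheddar: 5 oz × 6 = 30.0 oz
bread flour: 12 oz × 6 × 28.35 g/oz ÷ 127 g/cup ≈ 16.1 cup
olive oil: (3 cup + 8 tbsp = 3.5 cup) × 6 × 216 g/cup = 4536.0 g

milk: 2.1 cup; shredded cheddar: 30.0 oz; bread flour: 16.1 cup; olive oil: 4536.0 g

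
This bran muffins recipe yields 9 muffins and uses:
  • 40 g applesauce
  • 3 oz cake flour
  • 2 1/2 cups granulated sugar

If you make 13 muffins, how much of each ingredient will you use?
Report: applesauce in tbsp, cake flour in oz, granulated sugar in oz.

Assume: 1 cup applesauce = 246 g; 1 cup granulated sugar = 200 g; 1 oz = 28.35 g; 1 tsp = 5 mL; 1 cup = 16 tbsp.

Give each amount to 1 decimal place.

Scaling factor: 13/9.
applesauce: 40 g × 13/9 ÷ 246 g/cup × 16 tbsp/cup ≈ 3.8 tbsp
cake flour: 3 oz × 13/9 ≈ 4.3 oz
granulated sugar: 2.5 cup × 13/9 × 200 g/cup ÷ 28.35 g/oz ≈ 25.5 oz

applesauce: 3.8 tbsp; cake flour: 4.3 oz; granulated sugar: 25.5 oz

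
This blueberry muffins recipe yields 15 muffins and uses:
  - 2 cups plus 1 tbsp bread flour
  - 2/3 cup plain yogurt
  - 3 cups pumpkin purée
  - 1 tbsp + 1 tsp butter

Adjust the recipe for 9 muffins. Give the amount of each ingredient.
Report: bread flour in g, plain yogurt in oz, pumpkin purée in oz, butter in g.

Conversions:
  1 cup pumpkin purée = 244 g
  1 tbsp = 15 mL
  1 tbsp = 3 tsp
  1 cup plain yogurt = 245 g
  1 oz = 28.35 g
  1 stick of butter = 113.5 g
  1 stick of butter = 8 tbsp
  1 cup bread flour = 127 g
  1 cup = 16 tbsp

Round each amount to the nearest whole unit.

Scaling factor: 9/15 = 3/5 = 0.6.
bread flour: (2 cup + 1 tbsp = 2.0625 cup) × 3/5 × 127 g/cup ≈ 157 g
plain yogurt: 2/3 cup × 3/5 × 245 g/cup ÷ 28.35 g/oz ≈ 3 oz
pumpkin purée: 3 cup × 3/5 × 244 g/cup ÷ 28.35 g/oz ≈ 15 oz
butter: (1 tbsp + 1 tsp = 4/3 tbsp) × 3/5 ÷ 8 tbsp/stick × 113.5 g/stick ≈ 11 g

bread flour: 157 g; plain yogurt: 3 oz; pumpkin purée: 15 oz; butter: 11 g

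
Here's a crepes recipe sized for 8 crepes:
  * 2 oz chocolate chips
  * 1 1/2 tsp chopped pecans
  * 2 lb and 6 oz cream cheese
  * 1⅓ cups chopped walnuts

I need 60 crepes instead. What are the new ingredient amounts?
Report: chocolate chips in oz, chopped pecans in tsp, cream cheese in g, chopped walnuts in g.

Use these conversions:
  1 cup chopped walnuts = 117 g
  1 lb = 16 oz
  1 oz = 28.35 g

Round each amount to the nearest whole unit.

Scaling factor: 60/8 = 15/2 = 7.5.
chocolate chips: 2 oz × 15/2 = 15 oz
chopped pecans: 1.5 tsp × 15/2 ≈ 11 tsp
cream cheese: (2 lb + 6 oz = 2.375 lb) × 15/2 × 16 oz/lb × 28.35 g/oz ≈ 8080 g
chopped walnuts: 4/3 cup × 15/2 × 117 g/cup = 1170 g

chocolate chips: 15 oz; chopped pecans: 11 tsp; cream cheese: 8080 g; chopped walnuts: 1170 g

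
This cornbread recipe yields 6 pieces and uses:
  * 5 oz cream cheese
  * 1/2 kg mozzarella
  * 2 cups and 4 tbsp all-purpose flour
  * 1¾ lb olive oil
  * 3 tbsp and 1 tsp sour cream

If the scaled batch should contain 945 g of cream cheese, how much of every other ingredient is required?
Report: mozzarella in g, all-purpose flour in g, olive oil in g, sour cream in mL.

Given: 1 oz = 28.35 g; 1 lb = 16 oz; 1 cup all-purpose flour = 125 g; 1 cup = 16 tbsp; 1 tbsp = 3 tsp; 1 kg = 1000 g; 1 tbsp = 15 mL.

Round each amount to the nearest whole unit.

mozzarella: 3333 g; all-purpose flour: 1875 g; olive oil: 5292 g; sour cream: 333 mL

The original recipe has 141.75 g of cream cheese, so the scaling factor is 945 ÷ 141.75 = 20/3.
mozzarella: 0.5 kg × 20/3 × 1000 g/kg ≈ 3333 g
all-purpose flour: (2 cup + 4 tbsp = 2.25 cup) × 20/3 × 125 g/cup = 1875 g
olive oil: 1.75 lb × 20/3 × 16 oz/lb × 28.35 g/oz = 5292 g
sour cream: (3 tbsp + 1 tsp = 10/3 tbsp) × 20/3 × 15 mL/tbsp ≈ 333 mL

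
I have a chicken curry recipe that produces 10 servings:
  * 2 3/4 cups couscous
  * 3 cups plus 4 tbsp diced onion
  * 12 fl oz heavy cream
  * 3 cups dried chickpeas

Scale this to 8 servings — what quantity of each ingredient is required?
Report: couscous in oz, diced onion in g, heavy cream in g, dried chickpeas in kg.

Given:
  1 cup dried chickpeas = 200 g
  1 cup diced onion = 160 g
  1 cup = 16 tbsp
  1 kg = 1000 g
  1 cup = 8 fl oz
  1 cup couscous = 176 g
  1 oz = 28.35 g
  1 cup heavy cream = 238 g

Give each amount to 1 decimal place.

couscous: 13.7 oz; diced onion: 416.0 g; heavy cream: 285.6 g; dried chickpeas: 0.5 kg

Scaling factor: 8/10 = 4/5 = 0.8.
couscous: 2.75 cup × 4/5 × 176 g/cup ÷ 28.35 g/oz ≈ 13.7 oz
diced onion: (3 cup + 4 tbsp = 3.25 cup) × 4/5 × 160 g/cup = 416.0 g
heavy cream: 12 fl oz × 4/5 ÷ 8 fl oz/cup × 238 g/cup = 285.6 g
dried chickpeas: 3 cup × 4/5 × 200 g/cup ÷ 1000 g/kg ≈ 0.5 kg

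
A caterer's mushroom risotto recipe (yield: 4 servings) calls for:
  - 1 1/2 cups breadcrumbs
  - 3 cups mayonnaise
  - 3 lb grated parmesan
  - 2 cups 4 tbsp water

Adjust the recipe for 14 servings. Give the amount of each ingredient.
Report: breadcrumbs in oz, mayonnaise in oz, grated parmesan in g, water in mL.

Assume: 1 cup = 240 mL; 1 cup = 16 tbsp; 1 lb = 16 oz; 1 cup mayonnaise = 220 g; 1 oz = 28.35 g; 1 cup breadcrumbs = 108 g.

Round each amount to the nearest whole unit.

breadcrumbs: 20 oz; mayonnaise: 81 oz; grated parmesan: 4763 g; water: 1890 mL

Scaling factor: 14/4 = 7/2 = 3.5.
breadcrumbs: 1.5 cup × 7/2 × 108 g/cup ÷ 28.35 g/oz = 20 oz
mayonnaise: 3 cup × 7/2 × 220 g/cup ÷ 28.35 g/oz ≈ 81 oz
grated parmesan: 3 lb × 7/2 × 16 oz/lb × 28.35 g/oz ≈ 4763 g
water: (2 cup + 4 tbsp = 2.25 cup) × 7/2 × 240 mL/cup = 1890 mL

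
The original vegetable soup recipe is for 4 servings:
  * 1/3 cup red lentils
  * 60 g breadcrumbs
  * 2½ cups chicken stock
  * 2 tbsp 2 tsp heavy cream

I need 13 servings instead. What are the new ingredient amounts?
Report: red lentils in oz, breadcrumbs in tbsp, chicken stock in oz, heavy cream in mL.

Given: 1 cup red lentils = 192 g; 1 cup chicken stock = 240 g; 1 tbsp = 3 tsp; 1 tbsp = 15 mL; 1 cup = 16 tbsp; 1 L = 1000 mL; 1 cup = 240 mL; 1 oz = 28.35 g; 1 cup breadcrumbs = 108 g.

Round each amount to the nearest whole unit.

red lentils: 7 oz; breadcrumbs: 29 tbsp; chicken stock: 69 oz; heavy cream: 130 mL

Scaling factor: 13/4 = 3.25.
red lentils: 1/3 cup × 13/4 × 192 g/cup ÷ 28.35 g/oz ≈ 7 oz
breadcrumbs: 60 g × 13/4 ÷ 108 g/cup × 16 tbsp/cup ≈ 29 tbsp
chicken stock: 2.5 cup × 13/4 × 240 g/cup ÷ 28.35 g/oz ≈ 69 oz
heavy cream: (2 tbsp + 2 tsp = 8/3 tbsp) × 13/4 × 15 mL/tbsp = 130 mL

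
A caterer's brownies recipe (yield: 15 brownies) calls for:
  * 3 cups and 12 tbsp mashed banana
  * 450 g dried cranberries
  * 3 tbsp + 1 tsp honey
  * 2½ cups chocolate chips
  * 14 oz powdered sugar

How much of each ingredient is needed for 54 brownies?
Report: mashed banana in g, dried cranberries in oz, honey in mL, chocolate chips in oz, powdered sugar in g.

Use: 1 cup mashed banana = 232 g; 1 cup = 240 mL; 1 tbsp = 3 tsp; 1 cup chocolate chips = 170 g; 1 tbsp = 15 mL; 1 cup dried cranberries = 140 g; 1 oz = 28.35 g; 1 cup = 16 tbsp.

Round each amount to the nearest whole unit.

Scaling factor: 54/15 = 18/5 = 3.6.
mashed banana: (3 cup + 12 tbsp = 3.75 cup) × 18/5 × 232 g/cup = 3132 g
dried cranberries: 450 g × 18/5 ÷ 28.35 g/oz ≈ 57 oz
honey: (3 tbsp + 1 tsp = 10/3 tbsp) × 18/5 × 15 mL/tbsp = 180 mL
chocolate chips: 2.5 cup × 18/5 × 170 g/cup ÷ 28.35 g/oz ≈ 54 oz
powdered sugar: 14 oz × 18/5 × 28.35 g/oz ≈ 1429 g

mashed banana: 3132 g; dried cranberries: 57 oz; honey: 180 mL; chocolate chips: 54 oz; powdered sugar: 1429 g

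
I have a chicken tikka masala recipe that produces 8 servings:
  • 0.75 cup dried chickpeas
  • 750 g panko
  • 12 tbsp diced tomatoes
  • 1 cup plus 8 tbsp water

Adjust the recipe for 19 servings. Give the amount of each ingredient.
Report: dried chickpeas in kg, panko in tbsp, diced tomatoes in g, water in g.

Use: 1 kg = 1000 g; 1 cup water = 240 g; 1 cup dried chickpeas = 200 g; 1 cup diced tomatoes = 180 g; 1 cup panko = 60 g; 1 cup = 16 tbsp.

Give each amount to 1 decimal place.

Scaling factor: 19/8 = 2.375.
dried chickpeas: 0.75 cup × 19/8 × 200 g/cup ÷ 1000 g/kg ≈ 0.4 kg
panko: 750 g × 19/8 ÷ 60 g/cup × 16 tbsp/cup = 475.0 tbsp
diced tomatoes: 12 tbsp × 19/8 ÷ 16 tbsp/cup × 180 g/cup ≈ 320.6 g
water: (1 cup + 8 tbsp = 1.5 cup) × 19/8 × 240 g/cup = 855.0 g

dried chickpeas: 0.4 kg; panko: 475.0 tbsp; diced tomatoes: 320.6 g; water: 855.0 g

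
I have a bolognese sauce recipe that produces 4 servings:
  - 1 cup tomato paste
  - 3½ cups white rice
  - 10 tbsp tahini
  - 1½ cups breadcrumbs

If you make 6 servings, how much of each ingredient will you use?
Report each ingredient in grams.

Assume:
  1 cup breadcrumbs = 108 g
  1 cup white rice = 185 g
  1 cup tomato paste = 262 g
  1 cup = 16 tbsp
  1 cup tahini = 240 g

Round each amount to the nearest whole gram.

Scaling factor: 6/4 = 3/2 = 1.5.
tomato paste: 1 cup × 3/2 × 262 g/cup = 393 g
white rice: 3.5 cup × 3/2 × 185 g/cup ≈ 971 g
tahini: 10 tbsp × 3/2 ÷ 16 tbsp/cup × 240 g/cup = 225 g
breadcrumbs: 1.5 cup × 3/2 × 108 g/cup = 243 g

tomato paste: 393 g; white rice: 971 g; tahini: 225 g; breadcrumbs: 243 g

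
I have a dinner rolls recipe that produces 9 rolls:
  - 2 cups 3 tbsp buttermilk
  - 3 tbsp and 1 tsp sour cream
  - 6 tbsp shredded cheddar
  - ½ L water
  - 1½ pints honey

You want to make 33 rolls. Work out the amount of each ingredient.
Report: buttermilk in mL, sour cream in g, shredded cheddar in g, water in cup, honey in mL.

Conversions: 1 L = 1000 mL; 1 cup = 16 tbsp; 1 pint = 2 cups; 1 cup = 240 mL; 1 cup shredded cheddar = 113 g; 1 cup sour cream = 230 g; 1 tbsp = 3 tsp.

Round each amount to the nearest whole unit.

buttermilk: 1925 mL; sour cream: 176 g; shredded cheddar: 155 g; water: 8 cup; honey: 2640 mL

Scaling factor: 33/9 = 11/3.
buttermilk: (2 cup + 3 tbsp = 2.1875 cup) × 11/3 × 240 mL/cup = 1925 mL
sour cream: (3 tbsp + 1 tsp = 10/3 tbsp) × 11/3 ÷ 16 tbsp/cup × 230 g/cup ≈ 176 g
shredded cheddar: 6 tbsp × 11/3 ÷ 16 tbsp/cup × 113 g/cup ≈ 155 g
water: 0.5 L × 11/3 × 1000 mL/L ÷ 240 mL/cup ≈ 8 cup
honey: 1.5 pint × 11/3 × 2 cup/pint × 240 mL/cup = 2640 mL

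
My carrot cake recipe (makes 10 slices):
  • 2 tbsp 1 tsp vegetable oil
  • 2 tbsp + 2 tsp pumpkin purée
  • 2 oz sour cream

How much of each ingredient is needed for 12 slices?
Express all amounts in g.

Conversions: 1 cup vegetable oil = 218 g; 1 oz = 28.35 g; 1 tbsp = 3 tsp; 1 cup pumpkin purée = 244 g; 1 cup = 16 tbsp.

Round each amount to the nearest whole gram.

Scaling factor: 12/10 = 6/5 = 1.2.
vegetable oil: (2 tbsp + 1 tsp = 7/3 tbsp) × 6/5 ÷ 16 tbsp/cup × 218 g/cup ≈ 38 g
pumpkin purée: (2 tbsp + 2 tsp = 8/3 tbsp) × 6/5 ÷ 16 tbsp/cup × 244 g/cup ≈ 49 g
sour cream: 2 oz × 6/5 × 28.35 g/oz ≈ 68 g

vegetable oil: 38 g; pumpkin purée: 49 g; sour cream: 68 g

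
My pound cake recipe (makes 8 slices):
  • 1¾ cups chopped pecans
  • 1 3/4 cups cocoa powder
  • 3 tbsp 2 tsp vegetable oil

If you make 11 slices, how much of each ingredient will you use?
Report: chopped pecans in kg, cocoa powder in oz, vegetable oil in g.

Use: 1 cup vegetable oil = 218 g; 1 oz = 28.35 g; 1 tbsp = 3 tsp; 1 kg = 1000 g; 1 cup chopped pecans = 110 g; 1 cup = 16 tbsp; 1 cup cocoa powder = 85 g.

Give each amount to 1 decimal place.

chopped pecans: 0.3 kg; cocoa powder: 7.2 oz; vegetable oil: 68.7 g

Scaling factor: 11/8 = 1.375.
chopped pecans: 1.75 cup × 11/8 × 110 g/cup ÷ 1000 g/kg ≈ 0.3 kg
cocoa powder: 1.75 cup × 11/8 × 85 g/cup ÷ 28.35 g/oz ≈ 7.2 oz
vegetable oil: (3 tbsp + 2 tsp = 11/3 tbsp) × 11/8 ÷ 16 tbsp/cup × 218 g/cup ≈ 68.7 g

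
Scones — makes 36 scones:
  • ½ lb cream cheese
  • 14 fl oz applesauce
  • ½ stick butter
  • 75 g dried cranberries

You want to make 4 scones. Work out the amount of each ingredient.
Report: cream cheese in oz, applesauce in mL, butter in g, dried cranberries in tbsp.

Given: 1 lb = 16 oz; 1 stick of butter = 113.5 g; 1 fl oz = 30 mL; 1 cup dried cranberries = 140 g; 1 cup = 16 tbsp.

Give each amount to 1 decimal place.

Scaling factor: 4/36 = 1/9.
cream cheese: 0.5 lb × 1/9 × 16 oz/lb ≈ 0.9 oz
applesauce: 14 fl oz × 1/9 × 30 mL/fl oz ≈ 46.7 mL
butter: 0.5 stick × 1/9 × 113.5 g/stick ≈ 6.3 g
dried cranberries: 75 g × 1/9 ÷ 140 g/cup × 16 tbsp/cup ≈ 1.0 tbsp

cream cheese: 0.9 oz; applesauce: 46.7 mL; butter: 6.3 g; dried cranberries: 1.0 tbsp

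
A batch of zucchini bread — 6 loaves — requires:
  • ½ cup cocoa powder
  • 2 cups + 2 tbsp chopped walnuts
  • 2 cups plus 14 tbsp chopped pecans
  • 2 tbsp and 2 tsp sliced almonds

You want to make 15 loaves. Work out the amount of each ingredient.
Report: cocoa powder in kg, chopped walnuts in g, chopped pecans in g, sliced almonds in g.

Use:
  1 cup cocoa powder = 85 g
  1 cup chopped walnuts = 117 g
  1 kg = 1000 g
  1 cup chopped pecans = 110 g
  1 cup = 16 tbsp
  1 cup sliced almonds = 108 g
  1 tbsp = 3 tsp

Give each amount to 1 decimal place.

cocoa powder: 0.1 kg; chopped walnuts: 621.6 g; chopped pecans: 790.6 g; sliced almonds: 45.0 g

Scaling factor: 15/6 = 5/2 = 2.5.
cocoa powder: 0.5 cup × 5/2 × 85 g/cup ÷ 1000 g/kg ≈ 0.1 kg
chopped walnuts: (2 cup + 2 tbsp = 2.125 cup) × 5/2 × 117 g/cup ≈ 621.6 g
chopped pecans: (2 cup + 14 tbsp = 2.875 cup) × 5/2 × 110 g/cup ≈ 790.6 g
sliced almonds: (2 tbsp + 2 tsp = 8/3 tbsp) × 5/2 ÷ 16 tbsp/cup × 108 g/cup = 45.0 g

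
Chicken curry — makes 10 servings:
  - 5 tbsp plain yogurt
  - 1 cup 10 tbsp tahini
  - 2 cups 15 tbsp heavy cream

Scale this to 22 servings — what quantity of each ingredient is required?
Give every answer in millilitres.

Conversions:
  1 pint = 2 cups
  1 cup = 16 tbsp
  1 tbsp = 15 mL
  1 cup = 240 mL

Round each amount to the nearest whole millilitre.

plain yogurt: 165 mL; tahini: 858 mL; heavy cream: 1551 mL

Scaling factor: 22/10 = 11/5 = 2.2.
plain yogurt: 5 tbsp × 11/5 × 15 mL/tbsp = 165 mL
tahini: (1 cup + 10 tbsp = 1.625 cup) × 11/5 × 240 mL/cup = 858 mL
heavy cream: (2 cup + 15 tbsp = 2.9375 cup) × 11/5 × 240 mL/cup = 1551 mL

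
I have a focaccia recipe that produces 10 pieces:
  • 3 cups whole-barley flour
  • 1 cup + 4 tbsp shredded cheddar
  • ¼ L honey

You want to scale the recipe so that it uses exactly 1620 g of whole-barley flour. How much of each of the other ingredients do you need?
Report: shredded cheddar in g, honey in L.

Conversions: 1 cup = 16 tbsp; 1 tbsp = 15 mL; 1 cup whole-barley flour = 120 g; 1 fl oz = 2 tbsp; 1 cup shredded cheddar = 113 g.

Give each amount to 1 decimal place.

shredded cheddar: 635.6 g; honey: 1.1 L

The original recipe has 360 g of whole-barley flour, so the scaling factor is 1620 ÷ 360 = 9/2 = 4.5.
shredded cheddar: (1 cup + 4 tbsp = 1.25 cup) × 9/2 × 113 g/cup ≈ 635.6 g
honey: 0.25 L × 9/2 ≈ 1.1 L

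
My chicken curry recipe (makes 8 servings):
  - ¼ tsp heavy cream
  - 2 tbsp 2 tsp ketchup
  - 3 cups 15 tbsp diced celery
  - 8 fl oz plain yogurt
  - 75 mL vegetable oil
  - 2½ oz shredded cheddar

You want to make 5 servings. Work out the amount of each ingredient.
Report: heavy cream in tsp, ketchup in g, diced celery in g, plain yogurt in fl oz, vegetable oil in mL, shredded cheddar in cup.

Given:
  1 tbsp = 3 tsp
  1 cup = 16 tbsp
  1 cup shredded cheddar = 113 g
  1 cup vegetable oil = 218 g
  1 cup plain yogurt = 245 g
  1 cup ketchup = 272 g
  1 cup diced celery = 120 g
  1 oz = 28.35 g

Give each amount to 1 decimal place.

heavy cream: 0.2 tsp; ketchup: 28.3 g; diced celery: 295.3 g; plain yogurt: 5.0 fl oz; vegetable oil: 46.9 mL; shredded cheddar: 0.4 cup

Scaling factor: 5/8 = 0.625.
heavy cream: 0.25 tsp × 5/8 ≈ 0.2 tsp
ketchup: (2 tbsp + 2 tsp = 8/3 tbsp) × 5/8 ÷ 16 tbsp/cup × 272 g/cup ≈ 28.3 g
diced celery: (3 cup + 15 tbsp = 3.9375 cup) × 5/8 × 120 g/cup ≈ 295.3 g
plain yogurt: 8 fl oz × 5/8 = 5.0 fl oz
vegetable oil: 75 mL × 5/8 ≈ 46.9 mL
shredded cheddar: 2.5 oz × 5/8 × 28.35 g/oz ÷ 113 g/cup ≈ 0.4 cup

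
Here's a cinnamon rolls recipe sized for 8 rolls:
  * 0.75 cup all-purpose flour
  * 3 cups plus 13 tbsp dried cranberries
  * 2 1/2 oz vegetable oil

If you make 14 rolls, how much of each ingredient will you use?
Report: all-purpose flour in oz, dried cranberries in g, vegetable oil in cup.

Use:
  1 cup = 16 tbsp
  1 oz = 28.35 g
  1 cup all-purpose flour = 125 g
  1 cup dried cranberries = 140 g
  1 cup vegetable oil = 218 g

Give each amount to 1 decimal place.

all-purpose flour: 5.8 oz; dried cranberries: 934.1 g; vegetable oil: 0.6 cup

Scaling factor: 14/8 = 7/4 = 1.75.
all-purpose flour: 0.75 cup × 7/4 × 125 g/cup ÷ 28.35 g/oz ≈ 5.8 oz
dried cranberries: (3 cup + 13 tbsp = 3.8125 cup) × 7/4 × 140 g/cup ≈ 934.1 g
vegetable oil: 2.5 oz × 7/4 × 28.35 g/oz ÷ 218 g/cup ≈ 0.6 cup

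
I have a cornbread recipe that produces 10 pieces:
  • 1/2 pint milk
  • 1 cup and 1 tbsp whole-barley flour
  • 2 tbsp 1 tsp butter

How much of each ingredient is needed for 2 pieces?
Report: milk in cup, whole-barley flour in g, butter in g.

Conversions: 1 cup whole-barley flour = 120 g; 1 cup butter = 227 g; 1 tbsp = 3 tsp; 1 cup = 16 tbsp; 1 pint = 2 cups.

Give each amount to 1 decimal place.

milk: 0.2 cup; whole-barley flour: 25.5 g; butter: 6.6 g

Scaling factor: 2/10 = 1/5 = 0.2.
milk: 0.5 pint × 1/5 × 2 cup/pint = 0.2 cup
whole-barley flour: (1 cup + 1 tbsp = 1.0625 cup) × 1/5 × 120 g/cup = 25.5 g
butter: (2 tbsp + 1 tsp = 7/3 tbsp) × 1/5 ÷ 16 tbsp/cup × 227 g/cup ≈ 6.6 g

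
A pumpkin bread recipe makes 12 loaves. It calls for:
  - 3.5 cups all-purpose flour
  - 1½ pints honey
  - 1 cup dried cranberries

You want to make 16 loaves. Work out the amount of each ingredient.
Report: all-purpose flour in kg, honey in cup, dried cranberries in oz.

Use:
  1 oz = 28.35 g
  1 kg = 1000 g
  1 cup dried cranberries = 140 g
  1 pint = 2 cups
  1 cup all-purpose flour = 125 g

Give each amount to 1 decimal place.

Scaling factor: 16/12 = 4/3.
all-purpose flour: 3.5 cup × 4/3 × 125 g/cup ÷ 1000 g/kg ≈ 0.6 kg
honey: 1.5 pint × 4/3 × 2 cup/pint = 4.0 cup
dried cranberries: 1 cup × 4/3 × 140 g/cup ÷ 28.35 g/oz ≈ 6.6 oz

all-purpose flour: 0.6 kg; honey: 4.0 cup; dried cranberries: 6.6 oz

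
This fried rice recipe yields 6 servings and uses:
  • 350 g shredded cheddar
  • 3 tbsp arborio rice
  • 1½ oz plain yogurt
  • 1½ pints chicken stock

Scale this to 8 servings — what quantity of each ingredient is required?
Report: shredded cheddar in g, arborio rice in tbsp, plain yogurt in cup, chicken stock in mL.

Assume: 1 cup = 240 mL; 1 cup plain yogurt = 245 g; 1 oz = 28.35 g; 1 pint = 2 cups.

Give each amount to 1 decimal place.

shredded cheddar: 466.7 g; arborio rice: 4.0 tbsp; plain yogurt: 0.2 cup; chicken stock: 960.0 mL

Scaling factor: 8/6 = 4/3.
shredded cheddar: 350 g × 4/3 ≈ 466.7 g
arborio rice: 3 tbsp × 4/3 = 4.0 tbsp
plain yogurt: 1.5 oz × 4/3 × 28.35 g/oz ÷ 245 g/cup ≈ 0.2 cup
chicken stock: 1.5 pint × 4/3 × 2 cup/pint × 240 mL/cup = 960.0 mL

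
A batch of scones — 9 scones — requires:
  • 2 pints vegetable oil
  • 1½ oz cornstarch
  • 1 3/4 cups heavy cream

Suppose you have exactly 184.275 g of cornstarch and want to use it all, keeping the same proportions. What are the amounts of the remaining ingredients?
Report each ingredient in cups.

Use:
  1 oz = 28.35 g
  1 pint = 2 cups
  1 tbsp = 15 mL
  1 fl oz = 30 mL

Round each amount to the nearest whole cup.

The original recipe has 42.525 g of cornstarch, so the scaling factor is 184.275 ÷ 42.525 = 13/3.
vegetable oil: 2 pint × 13/3 × 2 cup/pint ≈ 17 cup
heavy cream: 1.75 cup × 13/3 ≈ 8 cup

vegetable oil: 17 cup; heavy cream: 8 cup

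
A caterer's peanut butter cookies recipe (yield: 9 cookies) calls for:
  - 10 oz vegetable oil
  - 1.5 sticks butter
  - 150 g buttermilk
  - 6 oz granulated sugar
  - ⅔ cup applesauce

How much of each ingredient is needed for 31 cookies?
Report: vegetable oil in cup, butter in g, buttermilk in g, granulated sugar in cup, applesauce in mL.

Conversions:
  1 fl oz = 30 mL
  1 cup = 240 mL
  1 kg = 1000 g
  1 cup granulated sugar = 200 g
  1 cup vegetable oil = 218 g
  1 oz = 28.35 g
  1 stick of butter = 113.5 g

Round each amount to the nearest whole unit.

vegetable oil: 4 cup; butter: 586 g; buttermilk: 517 g; granulated sugar: 3 cup; applesauce: 551 mL

Scaling factor: 31/9.
vegetable oil: 10 oz × 31/9 × 28.35 g/oz ÷ 218 g/cup ≈ 4 cup
butter: 1.5 stick × 31/9 × 113.5 g/stick ≈ 586 g
buttermilk: 150 g × 31/9 ≈ 517 g
granulated sugar: 6 oz × 31/9 × 28.35 g/oz ÷ 200 g/cup ≈ 3 cup
applesauce: 2/3 cup × 31/9 × 240 mL/cup ≈ 551 mL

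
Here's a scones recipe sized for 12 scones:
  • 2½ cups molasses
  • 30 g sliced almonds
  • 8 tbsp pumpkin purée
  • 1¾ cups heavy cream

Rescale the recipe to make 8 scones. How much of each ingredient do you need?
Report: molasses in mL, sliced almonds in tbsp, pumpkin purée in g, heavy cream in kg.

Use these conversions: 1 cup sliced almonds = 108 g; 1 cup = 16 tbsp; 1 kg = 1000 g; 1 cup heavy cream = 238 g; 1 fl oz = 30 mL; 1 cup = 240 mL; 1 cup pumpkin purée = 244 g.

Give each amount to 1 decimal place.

molasses: 400.0 mL; sliced almonds: 3.0 tbsp; pumpkin purée: 81.3 g; heavy cream: 0.3 kg

Scaling factor: 8/12 = 2/3.
molasses: 2.5 cup × 2/3 × 240 mL/cup = 400.0 mL
sliced almonds: 30 g × 2/3 ÷ 108 g/cup × 16 tbsp/cup ≈ 3.0 tbsp
pumpkin purée: 8 tbsp × 2/3 ÷ 16 tbsp/cup × 244 g/cup ≈ 81.3 g
heavy cream: 1.75 cup × 2/3 × 238 g/cup ÷ 1000 g/kg ≈ 0.3 kg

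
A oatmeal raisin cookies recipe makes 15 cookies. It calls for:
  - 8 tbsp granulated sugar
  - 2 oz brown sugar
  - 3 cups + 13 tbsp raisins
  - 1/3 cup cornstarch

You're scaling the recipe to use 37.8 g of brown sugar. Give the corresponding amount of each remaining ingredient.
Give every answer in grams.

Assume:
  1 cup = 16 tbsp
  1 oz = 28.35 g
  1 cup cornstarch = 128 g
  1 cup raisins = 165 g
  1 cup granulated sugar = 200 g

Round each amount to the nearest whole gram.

The original recipe has 56.7 g of brown sugar, so the scaling factor is 37.8 ÷ 56.7 = 2/3.
granulated sugar: 8 tbsp × 2/3 ÷ 16 tbsp/cup × 200 g/cup ≈ 67 g
raisins: (3 cup + 13 tbsp = 3.8125 cup) × 2/3 × 165 g/cup ≈ 419 g
cornstarch: 1/3 cup × 2/3 × 128 g/cup ≈ 28 g

granulated sugar: 67 g; raisins: 419 g; cornstarch: 28 g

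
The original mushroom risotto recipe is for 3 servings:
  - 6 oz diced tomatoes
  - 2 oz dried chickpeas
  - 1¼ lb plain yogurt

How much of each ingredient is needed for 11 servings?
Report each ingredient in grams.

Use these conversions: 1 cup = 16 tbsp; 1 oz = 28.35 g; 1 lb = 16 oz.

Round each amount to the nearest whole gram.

diced tomatoes: 624 g; dried chickpeas: 208 g; plain yogurt: 2079 g

Scaling factor: 11/3.
diced tomatoes: 6 oz × 11/3 × 28.35 g/oz ≈ 624 g
dried chickpeas: 2 oz × 11/3 × 28.35 g/oz ≈ 208 g
plain yogurt: 1.25 lb × 11/3 × 16 oz/lb × 28.35 g/oz = 2079 g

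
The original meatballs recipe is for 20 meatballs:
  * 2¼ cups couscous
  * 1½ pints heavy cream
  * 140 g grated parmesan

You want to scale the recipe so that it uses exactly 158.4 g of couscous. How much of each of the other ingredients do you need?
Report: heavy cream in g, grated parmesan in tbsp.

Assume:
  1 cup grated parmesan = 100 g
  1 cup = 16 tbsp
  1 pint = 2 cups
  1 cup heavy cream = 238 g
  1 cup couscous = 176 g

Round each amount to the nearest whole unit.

The original recipe has 396 g of couscous, so the scaling factor is 158.4 ÷ 396 = 2/5 = 0.4.
heavy cream: 1.5 pint × 2/5 × 2 cup/pint × 238 g/cup ≈ 286 g
grated parmesan: 140 g × 2/5 ÷ 100 g/cup × 16 tbsp/cup ≈ 9 tbsp

heavy cream: 286 g; grated parmesan: 9 tbsp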